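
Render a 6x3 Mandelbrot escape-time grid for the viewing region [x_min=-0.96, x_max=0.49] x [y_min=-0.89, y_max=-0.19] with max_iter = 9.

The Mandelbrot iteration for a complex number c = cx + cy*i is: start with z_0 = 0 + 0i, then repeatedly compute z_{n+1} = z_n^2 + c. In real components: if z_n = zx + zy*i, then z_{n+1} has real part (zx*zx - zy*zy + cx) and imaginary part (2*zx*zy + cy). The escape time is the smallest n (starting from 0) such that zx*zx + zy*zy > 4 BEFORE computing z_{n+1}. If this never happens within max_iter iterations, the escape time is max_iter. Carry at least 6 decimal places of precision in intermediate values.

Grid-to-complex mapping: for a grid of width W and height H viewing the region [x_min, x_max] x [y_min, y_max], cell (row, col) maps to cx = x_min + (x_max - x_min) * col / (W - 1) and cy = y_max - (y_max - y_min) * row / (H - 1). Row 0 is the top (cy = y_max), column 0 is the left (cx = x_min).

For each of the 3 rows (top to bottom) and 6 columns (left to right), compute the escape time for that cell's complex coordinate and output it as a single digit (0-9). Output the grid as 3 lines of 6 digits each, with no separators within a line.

(row=0, col=0): c = -0.9600 + -0.1900i → escape time 9
(row=0, col=1): c = -0.6700 + -0.1900i → escape time 9
(row=0, col=2): c = -0.3800 + -0.1900i → escape time 9
(row=0, col=3): c = -0.0900 + -0.1900i → escape time 9
(row=0, col=4): c = 0.2000 + -0.1900i → escape time 9
(row=0, col=5): c = 0.4900 + -0.1900i → escape time 5
(row=1, col=0): c = -0.9600 + -0.5400i → escape time 5
(row=1, col=1): c = -0.6700 + -0.5400i → escape time 8
(row=1, col=2): c = -0.3800 + -0.5400i → escape time 9
(row=1, col=3): c = -0.0900 + -0.5400i → escape time 9
(row=1, col=4): c = 0.2000 + -0.5400i → escape time 9
(row=1, col=5): c = 0.4900 + -0.5400i → escape time 5
(row=2, col=0): c = -0.9600 + -0.8900i → escape time 3
(row=2, col=1): c = -0.6700 + -0.8900i → escape time 4
(row=2, col=2): c = -0.3800 + -0.8900i → escape time 5
(row=2, col=3): c = -0.0900 + -0.8900i → escape time 9
(row=2, col=4): c = 0.2000 + -0.8900i → escape time 4
(row=2, col=5): c = 0.4900 + -0.8900i → escape time 3

Answer: 999995
589995
345943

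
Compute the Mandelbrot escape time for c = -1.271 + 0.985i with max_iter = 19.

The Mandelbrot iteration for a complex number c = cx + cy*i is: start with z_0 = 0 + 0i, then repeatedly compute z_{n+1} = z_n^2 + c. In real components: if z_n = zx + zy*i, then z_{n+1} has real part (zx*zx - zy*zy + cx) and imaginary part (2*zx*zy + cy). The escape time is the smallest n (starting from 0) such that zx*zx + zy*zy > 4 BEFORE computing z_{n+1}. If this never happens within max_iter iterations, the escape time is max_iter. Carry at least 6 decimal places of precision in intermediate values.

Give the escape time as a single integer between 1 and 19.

z_0 = 0 + 0i, c = -1.2710 + 0.9850i
Iter 1: z = -1.2710 + 0.9850i, |z|^2 = 2.5857
Iter 2: z = -0.6258 + -1.5189i, |z|^2 = 2.6986
Iter 3: z = -3.1864 + 2.8860i, |z|^2 = 18.4817
Escaped at iteration 3

Answer: 3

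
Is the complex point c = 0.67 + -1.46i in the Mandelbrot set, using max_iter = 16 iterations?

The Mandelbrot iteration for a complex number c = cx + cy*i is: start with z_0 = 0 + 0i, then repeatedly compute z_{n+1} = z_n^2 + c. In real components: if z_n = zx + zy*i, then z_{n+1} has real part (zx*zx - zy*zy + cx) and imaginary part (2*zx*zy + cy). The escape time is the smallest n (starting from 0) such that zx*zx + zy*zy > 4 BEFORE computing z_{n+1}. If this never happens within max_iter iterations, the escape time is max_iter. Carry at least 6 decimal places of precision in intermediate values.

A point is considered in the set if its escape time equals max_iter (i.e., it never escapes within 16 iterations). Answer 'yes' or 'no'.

z_0 = 0 + 0i, c = 0.6700 + -1.4600i
Iter 1: z = 0.6700 + -1.4600i, |z|^2 = 2.5805
Iter 2: z = -1.0127 + -3.4164i, |z|^2 = 12.6974
Escaped at iteration 2

Answer: no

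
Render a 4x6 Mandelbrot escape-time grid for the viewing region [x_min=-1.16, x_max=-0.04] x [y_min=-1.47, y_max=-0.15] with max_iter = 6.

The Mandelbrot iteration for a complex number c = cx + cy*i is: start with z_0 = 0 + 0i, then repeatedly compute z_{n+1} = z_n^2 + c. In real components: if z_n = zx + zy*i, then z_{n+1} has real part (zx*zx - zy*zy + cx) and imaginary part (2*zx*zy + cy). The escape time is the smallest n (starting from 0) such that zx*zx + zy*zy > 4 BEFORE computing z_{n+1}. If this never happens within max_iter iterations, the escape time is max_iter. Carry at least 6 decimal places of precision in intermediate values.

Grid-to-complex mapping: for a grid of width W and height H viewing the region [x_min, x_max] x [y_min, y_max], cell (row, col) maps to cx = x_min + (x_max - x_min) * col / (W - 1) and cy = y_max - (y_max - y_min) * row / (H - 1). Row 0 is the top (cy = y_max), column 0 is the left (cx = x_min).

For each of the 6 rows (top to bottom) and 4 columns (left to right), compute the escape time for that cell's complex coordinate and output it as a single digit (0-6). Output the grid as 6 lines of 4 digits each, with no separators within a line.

Answer: 6666
6666
3566
3356
2333
2222

Derivation:
(row=0, col=0): c = -1.1600 + -0.1500i → escape time 6
(row=0, col=1): c = -0.7867 + -0.1500i → escape time 6
(row=0, col=2): c = -0.4133 + -0.1500i → escape time 6
(row=0, col=3): c = -0.0400 + -0.1500i → escape time 6
(row=1, col=0): c = -1.1600 + -0.4140i → escape time 6
(row=1, col=1): c = -0.7867 + -0.4140i → escape time 6
(row=1, col=2): c = -0.4133 + -0.4140i → escape time 6
(row=1, col=3): c = -0.0400 + -0.4140i → escape time 6
(row=2, col=0): c = -1.1600 + -0.6780i → escape time 3
(row=2, col=1): c = -0.7867 + -0.6780i → escape time 5
(row=2, col=2): c = -0.4133 + -0.6780i → escape time 6
(row=2, col=3): c = -0.0400 + -0.6780i → escape time 6
(row=3, col=0): c = -1.1600 + -0.9420i → escape time 3
(row=3, col=1): c = -0.7867 + -0.9420i → escape time 3
(row=3, col=2): c = -0.4133 + -0.9420i → escape time 5
(row=3, col=3): c = -0.0400 + -0.9420i → escape time 6
(row=4, col=0): c = -1.1600 + -1.2060i → escape time 2
(row=4, col=1): c = -0.7867 + -1.2060i → escape time 3
(row=4, col=2): c = -0.4133 + -1.2060i → escape time 3
(row=4, col=3): c = -0.0400 + -1.2060i → escape time 3
(row=5, col=0): c = -1.1600 + -1.4700i → escape time 2
(row=5, col=1): c = -0.7867 + -1.4700i → escape time 2
(row=5, col=2): c = -0.4133 + -1.4700i → escape time 2
(row=5, col=3): c = -0.0400 + -1.4700i → escape time 2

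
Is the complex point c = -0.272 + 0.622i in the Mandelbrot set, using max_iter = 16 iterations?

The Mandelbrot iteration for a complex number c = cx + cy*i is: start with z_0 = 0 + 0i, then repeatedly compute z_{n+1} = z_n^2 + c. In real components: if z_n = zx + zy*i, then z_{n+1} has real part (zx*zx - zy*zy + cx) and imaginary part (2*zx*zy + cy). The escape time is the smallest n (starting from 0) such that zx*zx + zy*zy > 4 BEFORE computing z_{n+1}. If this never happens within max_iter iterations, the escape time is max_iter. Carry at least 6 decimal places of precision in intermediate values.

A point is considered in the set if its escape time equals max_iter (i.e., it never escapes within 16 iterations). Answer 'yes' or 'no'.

z_0 = 0 + 0i, c = -0.2720 + 0.6220i
Iter 1: z = -0.2720 + 0.6220i, |z|^2 = 0.4609
Iter 2: z = -0.5849 + 0.2836i, |z|^2 = 0.4226
Iter 3: z = -0.0103 + 0.2902i, |z|^2 = 0.0843
Iter 4: z = -0.3561 + 0.6160i, |z|^2 = 0.5063
Iter 5: z = -0.5246 + 0.1833i, |z|^2 = 0.3088
Iter 6: z = -0.0303 + 0.4297i, |z|^2 = 0.1856
Iter 7: z = -0.4557 + 0.5959i, |z|^2 = 0.5628
Iter 8: z = -0.4194 + 0.0788i, |z|^2 = 0.1821
Iter 9: z = -0.1023 + 0.5559i, |z|^2 = 0.3194
Iter 10: z = -0.5705 + 0.5083i, |z|^2 = 0.5838
Iter 11: z = -0.2049 + 0.0420i, |z|^2 = 0.0437
Iter 12: z = -0.2318 + 0.6048i, |z|^2 = 0.4195
Iter 13: z = -0.5840 + 0.3416i, |z|^2 = 0.4578
Iter 14: z = -0.0476 + 0.2230i, |z|^2 = 0.0520
Iter 15: z = -0.3194 + 0.6008i, |z|^2 = 0.4630
Did not escape in 16 iterations → in set

Answer: yes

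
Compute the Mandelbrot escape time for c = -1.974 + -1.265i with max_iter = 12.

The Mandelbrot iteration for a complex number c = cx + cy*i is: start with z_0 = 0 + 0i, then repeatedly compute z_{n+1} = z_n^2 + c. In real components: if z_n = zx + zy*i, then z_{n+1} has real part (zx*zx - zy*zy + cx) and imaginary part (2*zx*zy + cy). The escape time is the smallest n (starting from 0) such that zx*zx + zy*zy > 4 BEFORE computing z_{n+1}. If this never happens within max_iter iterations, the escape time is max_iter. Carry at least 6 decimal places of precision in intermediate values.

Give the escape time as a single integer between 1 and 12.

z_0 = 0 + 0i, c = -1.9740 + -1.2650i
Iter 1: z = -1.9740 + -1.2650i, |z|^2 = 5.4969
Escaped at iteration 1

Answer: 1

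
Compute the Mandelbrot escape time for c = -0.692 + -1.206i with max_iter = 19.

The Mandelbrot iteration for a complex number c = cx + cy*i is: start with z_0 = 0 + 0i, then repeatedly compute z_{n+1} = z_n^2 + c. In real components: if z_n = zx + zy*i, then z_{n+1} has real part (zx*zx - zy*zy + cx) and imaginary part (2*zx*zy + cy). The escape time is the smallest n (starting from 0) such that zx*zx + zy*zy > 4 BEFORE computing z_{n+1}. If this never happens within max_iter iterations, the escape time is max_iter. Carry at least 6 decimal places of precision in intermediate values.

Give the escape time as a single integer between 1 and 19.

Answer: 3

Derivation:
z_0 = 0 + 0i, c = -0.6920 + -1.2060i
Iter 1: z = -0.6920 + -1.2060i, |z|^2 = 1.9333
Iter 2: z = -1.6676 + 0.4631i, |z|^2 = 2.9953
Iter 3: z = 1.8743 + -2.7505i, |z|^2 = 11.0785
Escaped at iteration 3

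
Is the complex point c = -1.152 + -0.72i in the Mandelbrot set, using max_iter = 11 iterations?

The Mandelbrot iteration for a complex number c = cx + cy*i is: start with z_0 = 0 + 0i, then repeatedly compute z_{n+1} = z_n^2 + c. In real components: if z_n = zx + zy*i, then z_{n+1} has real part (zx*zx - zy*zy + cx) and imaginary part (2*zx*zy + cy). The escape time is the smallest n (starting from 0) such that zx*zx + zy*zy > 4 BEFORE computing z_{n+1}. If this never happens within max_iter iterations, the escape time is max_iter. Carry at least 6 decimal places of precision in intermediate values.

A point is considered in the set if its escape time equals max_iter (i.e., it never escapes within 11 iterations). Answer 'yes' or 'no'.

Answer: no

Derivation:
z_0 = 0 + 0i, c = -1.1520 + -0.7200i
Iter 1: z = -1.1520 + -0.7200i, |z|^2 = 1.8455
Iter 2: z = -0.3433 + 0.9389i, |z|^2 = 0.9993
Iter 3: z = -1.9156 + -1.3646i, |z|^2 = 5.5319
Escaped at iteration 3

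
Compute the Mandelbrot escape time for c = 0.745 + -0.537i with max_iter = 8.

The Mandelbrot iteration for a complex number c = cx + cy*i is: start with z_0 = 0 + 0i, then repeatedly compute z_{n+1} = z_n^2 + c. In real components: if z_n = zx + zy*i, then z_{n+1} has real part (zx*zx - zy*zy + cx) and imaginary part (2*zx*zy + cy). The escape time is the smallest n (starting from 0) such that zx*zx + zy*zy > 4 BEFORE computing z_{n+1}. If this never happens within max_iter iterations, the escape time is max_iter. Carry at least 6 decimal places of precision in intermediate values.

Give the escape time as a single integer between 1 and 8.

Answer: 3

Derivation:
z_0 = 0 + 0i, c = 0.7450 + -0.5370i
Iter 1: z = 0.7450 + -0.5370i, |z|^2 = 0.8434
Iter 2: z = 1.0117 + -1.3371i, |z|^2 = 2.8114
Iter 3: z = -0.0195 + -3.2424i, |z|^2 = 10.5137
Escaped at iteration 3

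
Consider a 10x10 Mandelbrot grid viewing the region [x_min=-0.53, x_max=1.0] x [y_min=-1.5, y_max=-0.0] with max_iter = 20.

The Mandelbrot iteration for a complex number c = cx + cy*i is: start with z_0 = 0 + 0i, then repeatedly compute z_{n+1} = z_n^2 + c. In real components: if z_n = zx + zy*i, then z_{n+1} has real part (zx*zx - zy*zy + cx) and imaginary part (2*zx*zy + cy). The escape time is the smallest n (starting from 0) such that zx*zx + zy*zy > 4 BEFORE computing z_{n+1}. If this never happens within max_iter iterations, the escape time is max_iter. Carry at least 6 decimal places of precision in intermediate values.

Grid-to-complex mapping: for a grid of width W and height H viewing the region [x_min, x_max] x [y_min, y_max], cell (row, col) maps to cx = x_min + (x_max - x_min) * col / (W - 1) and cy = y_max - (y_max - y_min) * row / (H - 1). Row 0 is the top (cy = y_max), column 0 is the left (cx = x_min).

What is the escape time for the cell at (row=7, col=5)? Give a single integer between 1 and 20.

z_0 = 0 + 0i, c = 0.3200 + -1.1667i
Iter 1: z = 0.3200 + -1.1667i, |z|^2 = 1.4635
Iter 2: z = -0.9387 + -1.9133i, |z|^2 = 4.5420
Escaped at iteration 2

Answer: 2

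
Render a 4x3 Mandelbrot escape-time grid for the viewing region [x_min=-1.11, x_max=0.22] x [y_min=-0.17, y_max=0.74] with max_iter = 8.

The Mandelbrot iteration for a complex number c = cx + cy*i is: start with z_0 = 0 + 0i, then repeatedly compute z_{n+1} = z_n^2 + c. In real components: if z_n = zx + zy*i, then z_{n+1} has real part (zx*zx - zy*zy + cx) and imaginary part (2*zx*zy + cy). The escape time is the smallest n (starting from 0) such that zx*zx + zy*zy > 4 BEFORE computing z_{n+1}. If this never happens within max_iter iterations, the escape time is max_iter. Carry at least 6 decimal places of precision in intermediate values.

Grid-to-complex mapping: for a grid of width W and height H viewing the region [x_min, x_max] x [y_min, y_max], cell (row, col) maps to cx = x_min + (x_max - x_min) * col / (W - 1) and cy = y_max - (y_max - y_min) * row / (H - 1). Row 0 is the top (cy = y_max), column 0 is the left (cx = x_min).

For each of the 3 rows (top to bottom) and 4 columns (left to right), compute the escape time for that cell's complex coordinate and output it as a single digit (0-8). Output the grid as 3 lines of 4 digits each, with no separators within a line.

Answer: 3586
8888
8888

Derivation:
(row=0, col=0): c = -1.1100 + 0.7400i → escape time 3
(row=0, col=1): c = -0.6667 + 0.7400i → escape time 5
(row=0, col=2): c = -0.2233 + 0.7400i → escape time 8
(row=0, col=3): c = 0.2200 + 0.7400i → escape time 6
(row=1, col=0): c = -1.1100 + 0.2850i → escape time 8
(row=1, col=1): c = -0.6667 + 0.2850i → escape time 8
(row=1, col=2): c = -0.2233 + 0.2850i → escape time 8
(row=1, col=3): c = 0.2200 + 0.2850i → escape time 8
(row=2, col=0): c = -1.1100 + -0.1700i → escape time 8
(row=2, col=1): c = -0.6667 + -0.1700i → escape time 8
(row=2, col=2): c = -0.2233 + -0.1700i → escape time 8
(row=2, col=3): c = 0.2200 + -0.1700i → escape time 8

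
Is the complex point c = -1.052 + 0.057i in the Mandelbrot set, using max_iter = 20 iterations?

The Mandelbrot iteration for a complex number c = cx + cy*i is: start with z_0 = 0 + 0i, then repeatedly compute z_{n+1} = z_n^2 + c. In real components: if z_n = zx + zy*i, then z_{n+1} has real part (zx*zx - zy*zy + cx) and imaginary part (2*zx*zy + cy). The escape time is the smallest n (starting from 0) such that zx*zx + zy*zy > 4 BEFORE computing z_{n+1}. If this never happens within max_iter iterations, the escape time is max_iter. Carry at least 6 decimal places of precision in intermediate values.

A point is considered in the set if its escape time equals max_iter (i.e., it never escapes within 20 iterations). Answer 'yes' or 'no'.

Answer: yes

Derivation:
z_0 = 0 + 0i, c = -1.0520 + 0.0570i
Iter 1: z = -1.0520 + 0.0570i, |z|^2 = 1.1100
Iter 2: z = 0.0515 + -0.0629i, |z|^2 = 0.0066
Iter 3: z = -1.0533 + 0.0505i, |z|^2 = 1.1120
Iter 4: z = 0.0549 + -0.0494i, |z|^2 = 0.0055
Iter 5: z = -1.0514 + 0.0516i, |z|^2 = 1.1082
Iter 6: z = 0.0508 + -0.0514i, |z|^2 = 0.0052
Iter 7: z = -1.0521 + 0.0518i, |z|^2 = 1.1095
Iter 8: z = 0.0522 + -0.0519i, |z|^2 = 0.0054
Iter 9: z = -1.0520 + 0.0516i, |z|^2 = 1.1093
Iter 10: z = 0.0520 + -0.0515i, |z|^2 = 0.0054
Iter 11: z = -1.0520 + 0.0516i, |z|^2 = 1.1093
Iter 12: z = 0.0519 + -0.0516i, |z|^2 = 0.0054
Iter 13: z = -1.0520 + 0.0516i, |z|^2 = 1.1093
Iter 14: z = 0.0520 + -0.0516i, |z|^2 = 0.0054
Iter 15: z = -1.0520 + 0.0516i, |z|^2 = 1.1093
Iter 16: z = 0.0520 + -0.0516i, |z|^2 = 0.0054
Iter 17: z = -1.0520 + 0.0516i, |z|^2 = 1.1093
Iter 18: z = 0.0520 + -0.0516i, |z|^2 = 0.0054
Iter 19: z = -1.0520 + 0.0516i, |z|^2 = 1.1093
Did not escape in 20 iterations → in set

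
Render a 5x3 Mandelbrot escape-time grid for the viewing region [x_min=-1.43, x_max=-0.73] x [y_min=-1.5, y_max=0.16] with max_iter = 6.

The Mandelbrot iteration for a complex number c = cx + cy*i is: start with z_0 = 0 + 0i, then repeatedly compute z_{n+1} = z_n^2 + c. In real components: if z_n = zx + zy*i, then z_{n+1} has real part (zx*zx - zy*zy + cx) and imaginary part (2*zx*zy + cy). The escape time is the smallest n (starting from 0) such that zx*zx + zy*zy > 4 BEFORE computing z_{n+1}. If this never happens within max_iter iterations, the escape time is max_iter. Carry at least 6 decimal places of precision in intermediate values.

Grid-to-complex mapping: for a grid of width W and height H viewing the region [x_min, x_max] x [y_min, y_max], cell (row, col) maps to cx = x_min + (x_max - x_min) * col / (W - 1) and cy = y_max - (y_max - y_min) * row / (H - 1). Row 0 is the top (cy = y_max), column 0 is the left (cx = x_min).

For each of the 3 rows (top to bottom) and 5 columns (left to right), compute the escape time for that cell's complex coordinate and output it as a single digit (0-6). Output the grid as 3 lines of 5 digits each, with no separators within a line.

Answer: 66666
33445
12222

Derivation:
(row=0, col=0): c = -1.4300 + 0.1600i → escape time 6
(row=0, col=1): c = -1.2550 + 0.1600i → escape time 6
(row=0, col=2): c = -1.0800 + 0.1600i → escape time 6
(row=0, col=3): c = -0.9050 + 0.1600i → escape time 6
(row=0, col=4): c = -0.7300 + 0.1600i → escape time 6
(row=1, col=0): c = -1.4300 + -0.6700i → escape time 3
(row=1, col=1): c = -1.2550 + -0.6700i → escape time 3
(row=1, col=2): c = -1.0800 + -0.6700i → escape time 4
(row=1, col=3): c = -0.9050 + -0.6700i → escape time 4
(row=1, col=4): c = -0.7300 + -0.6700i → escape time 5
(row=2, col=0): c = -1.4300 + -1.5000i → escape time 1
(row=2, col=1): c = -1.2550 + -1.5000i → escape time 2
(row=2, col=2): c = -1.0800 + -1.5000i → escape time 2
(row=2, col=3): c = -0.9050 + -1.5000i → escape time 2
(row=2, col=4): c = -0.7300 + -1.5000i → escape time 2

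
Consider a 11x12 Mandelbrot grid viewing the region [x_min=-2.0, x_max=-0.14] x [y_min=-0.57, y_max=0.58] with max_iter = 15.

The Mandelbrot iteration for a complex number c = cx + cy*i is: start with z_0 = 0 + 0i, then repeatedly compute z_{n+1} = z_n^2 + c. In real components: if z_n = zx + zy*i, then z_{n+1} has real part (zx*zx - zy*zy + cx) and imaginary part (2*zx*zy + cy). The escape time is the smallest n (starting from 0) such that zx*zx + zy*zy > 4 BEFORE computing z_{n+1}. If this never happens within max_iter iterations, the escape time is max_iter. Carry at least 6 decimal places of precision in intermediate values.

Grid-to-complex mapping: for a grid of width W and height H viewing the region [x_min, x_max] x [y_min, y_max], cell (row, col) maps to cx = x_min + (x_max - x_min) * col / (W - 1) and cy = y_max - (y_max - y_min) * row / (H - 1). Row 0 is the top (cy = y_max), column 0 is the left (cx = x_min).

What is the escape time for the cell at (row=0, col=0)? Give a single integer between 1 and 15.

Answer: 1

Derivation:
z_0 = 0 + 0i, c = -2.0000 + 0.5800i
Iter 1: z = -2.0000 + 0.5800i, |z|^2 = 4.3364
Escaped at iteration 1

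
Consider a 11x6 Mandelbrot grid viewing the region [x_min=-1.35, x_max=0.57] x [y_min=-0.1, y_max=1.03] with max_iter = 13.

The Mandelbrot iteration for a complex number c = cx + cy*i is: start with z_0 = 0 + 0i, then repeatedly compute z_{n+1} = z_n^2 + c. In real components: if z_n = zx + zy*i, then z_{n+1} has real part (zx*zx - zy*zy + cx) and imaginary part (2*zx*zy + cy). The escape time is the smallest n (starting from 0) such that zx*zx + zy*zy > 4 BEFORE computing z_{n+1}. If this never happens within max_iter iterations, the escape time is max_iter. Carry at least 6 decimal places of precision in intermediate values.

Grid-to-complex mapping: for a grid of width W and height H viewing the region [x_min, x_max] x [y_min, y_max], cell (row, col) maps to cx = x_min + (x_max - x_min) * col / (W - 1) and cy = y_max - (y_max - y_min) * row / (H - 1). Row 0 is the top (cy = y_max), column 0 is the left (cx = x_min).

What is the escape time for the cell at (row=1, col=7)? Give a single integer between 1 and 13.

z_0 = 0 + 0i, c = -0.0060 + 0.8040i
Iter 1: z = -0.0060 + 0.8040i, |z|^2 = 0.6465
Iter 2: z = -0.6524 + 0.7944i, |z|^2 = 1.0566
Iter 3: z = -0.2114 + -0.2324i, |z|^2 = 0.0987
Iter 4: z = -0.0153 + 0.9023i, |z|^2 = 0.8143
Iter 5: z = -0.8199 + 0.7763i, |z|^2 = 1.2748
Iter 6: z = 0.0635 + -0.4689i, |z|^2 = 0.2239
Iter 7: z = -0.2219 + 0.7444i, |z|^2 = 0.6034
Iter 8: z = -0.5110 + 0.4736i, |z|^2 = 0.4854
Iter 9: z = 0.0307 + 0.3200i, |z|^2 = 0.1033
Iter 10: z = -0.1074 + 0.8237i, |z|^2 = 0.6900
Iter 11: z = -0.6729 + 0.6270i, |z|^2 = 0.8459
Iter 12: z = 0.0536 + -0.0398i, |z|^2 = 0.0045

Answer: 13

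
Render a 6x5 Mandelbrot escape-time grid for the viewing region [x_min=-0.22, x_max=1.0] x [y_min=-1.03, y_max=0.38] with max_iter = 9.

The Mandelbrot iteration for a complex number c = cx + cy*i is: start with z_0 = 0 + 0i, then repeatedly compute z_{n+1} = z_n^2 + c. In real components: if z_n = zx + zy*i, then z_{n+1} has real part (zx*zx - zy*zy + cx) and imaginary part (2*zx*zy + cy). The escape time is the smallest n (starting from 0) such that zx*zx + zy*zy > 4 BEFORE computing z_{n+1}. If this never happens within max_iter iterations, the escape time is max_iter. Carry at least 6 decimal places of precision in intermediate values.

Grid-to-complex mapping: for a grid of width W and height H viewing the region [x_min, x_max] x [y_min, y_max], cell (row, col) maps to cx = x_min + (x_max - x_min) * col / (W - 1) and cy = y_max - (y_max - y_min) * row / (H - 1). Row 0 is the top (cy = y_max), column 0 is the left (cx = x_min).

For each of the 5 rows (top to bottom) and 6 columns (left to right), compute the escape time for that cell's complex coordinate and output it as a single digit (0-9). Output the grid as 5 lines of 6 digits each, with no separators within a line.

Answer: 999532
999532
999532
997432
653222

Derivation:
(row=0, col=0): c = -0.2200 + 0.3800i → escape time 9
(row=0, col=1): c = 0.0240 + 0.3800i → escape time 9
(row=0, col=2): c = 0.2680 + 0.3800i → escape time 9
(row=0, col=3): c = 0.5120 + 0.3800i → escape time 5
(row=0, col=4): c = 0.7560 + 0.3800i → escape time 3
(row=0, col=5): c = 1.0000 + 0.3800i → escape time 2
(row=1, col=0): c = -0.2200 + 0.0275i → escape time 9
(row=1, col=1): c = 0.0240 + 0.0275i → escape time 9
(row=1, col=2): c = 0.2680 + 0.0275i → escape time 9
(row=1, col=3): c = 0.5120 + 0.0275i → escape time 5
(row=1, col=4): c = 0.7560 + 0.0275i → escape time 3
(row=1, col=5): c = 1.0000 + 0.0275i → escape time 2
(row=2, col=0): c = -0.2200 + -0.3250i → escape time 9
(row=2, col=1): c = 0.0240 + -0.3250i → escape time 9
(row=2, col=2): c = 0.2680 + -0.3250i → escape time 9
(row=2, col=3): c = 0.5120 + -0.3250i → escape time 5
(row=2, col=4): c = 0.7560 + -0.3250i → escape time 3
(row=2, col=5): c = 1.0000 + -0.3250i → escape time 2
(row=3, col=0): c = -0.2200 + -0.6775i → escape time 9
(row=3, col=1): c = 0.0240 + -0.6775i → escape time 9
(row=3, col=2): c = 0.2680 + -0.6775i → escape time 7
(row=3, col=3): c = 0.5120 + -0.6775i → escape time 4
(row=3, col=4): c = 0.7560 + -0.6775i → escape time 3
(row=3, col=5): c = 1.0000 + -0.6775i → escape time 2
(row=4, col=0): c = -0.2200 + -1.0300i → escape time 6
(row=4, col=1): c = 0.0240 + -1.0300i → escape time 5
(row=4, col=2): c = 0.2680 + -1.0300i → escape time 3
(row=4, col=3): c = 0.5120 + -1.0300i → escape time 2
(row=4, col=4): c = 0.7560 + -1.0300i → escape time 2
(row=4, col=5): c = 1.0000 + -1.0300i → escape time 2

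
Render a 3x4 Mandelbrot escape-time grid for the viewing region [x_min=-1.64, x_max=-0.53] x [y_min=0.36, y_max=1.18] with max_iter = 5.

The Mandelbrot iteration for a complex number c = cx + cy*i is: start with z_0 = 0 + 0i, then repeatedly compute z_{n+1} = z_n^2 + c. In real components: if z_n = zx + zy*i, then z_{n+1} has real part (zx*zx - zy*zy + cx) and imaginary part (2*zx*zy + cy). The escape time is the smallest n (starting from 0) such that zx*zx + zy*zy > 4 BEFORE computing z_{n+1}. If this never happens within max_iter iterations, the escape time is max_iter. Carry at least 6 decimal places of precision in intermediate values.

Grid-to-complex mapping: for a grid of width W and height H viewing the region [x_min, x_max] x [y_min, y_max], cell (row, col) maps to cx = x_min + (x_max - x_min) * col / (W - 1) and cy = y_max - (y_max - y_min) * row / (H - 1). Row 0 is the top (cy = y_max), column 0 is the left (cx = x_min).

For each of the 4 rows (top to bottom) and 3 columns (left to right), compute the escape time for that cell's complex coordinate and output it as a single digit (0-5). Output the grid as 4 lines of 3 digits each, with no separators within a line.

Answer: 133
234
345
455

Derivation:
(row=0, col=0): c = -1.6400 + 1.1800i → escape time 1
(row=0, col=1): c = -1.0850 + 1.1800i → escape time 3
(row=0, col=2): c = -0.5300 + 1.1800i → escape time 3
(row=1, col=0): c = -1.6400 + 0.9067i → escape time 2
(row=1, col=1): c = -1.0850 + 0.9067i → escape time 3
(row=1, col=2): c = -0.5300 + 0.9067i → escape time 4
(row=2, col=0): c = -1.6400 + 0.6333i → escape time 3
(row=2, col=1): c = -1.0850 + 0.6333i → escape time 4
(row=2, col=2): c = -0.5300 + 0.6333i → escape time 5
(row=3, col=0): c = -1.6400 + 0.3600i → escape time 4
(row=3, col=1): c = -1.0850 + 0.3600i → escape time 5
(row=3, col=2): c = -0.5300 + 0.3600i → escape time 5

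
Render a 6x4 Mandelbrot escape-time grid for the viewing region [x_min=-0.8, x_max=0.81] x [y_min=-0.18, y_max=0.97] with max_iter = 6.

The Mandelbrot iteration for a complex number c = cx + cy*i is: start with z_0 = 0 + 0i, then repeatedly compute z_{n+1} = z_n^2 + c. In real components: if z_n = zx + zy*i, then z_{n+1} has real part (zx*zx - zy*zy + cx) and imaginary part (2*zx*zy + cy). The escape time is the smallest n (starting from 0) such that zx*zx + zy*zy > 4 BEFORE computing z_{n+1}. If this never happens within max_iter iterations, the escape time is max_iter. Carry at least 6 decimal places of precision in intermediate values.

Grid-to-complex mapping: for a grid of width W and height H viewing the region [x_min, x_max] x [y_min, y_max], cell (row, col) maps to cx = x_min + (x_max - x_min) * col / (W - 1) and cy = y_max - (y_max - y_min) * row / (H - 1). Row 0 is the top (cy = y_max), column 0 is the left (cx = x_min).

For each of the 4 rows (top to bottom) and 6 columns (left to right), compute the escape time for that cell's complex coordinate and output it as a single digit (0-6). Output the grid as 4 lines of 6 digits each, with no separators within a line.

Answer: 346432
566653
666653
666653

Derivation:
(row=0, col=0): c = -0.8000 + 0.9700i → escape time 3
(row=0, col=1): c = -0.4780 + 0.9700i → escape time 4
(row=0, col=2): c = -0.1560 + 0.9700i → escape time 6
(row=0, col=3): c = 0.1660 + 0.9700i → escape time 4
(row=0, col=4): c = 0.4880 + 0.9700i → escape time 3
(row=0, col=5): c = 0.8100 + 0.9700i → escape time 2
(row=1, col=0): c = -0.8000 + 0.5867i → escape time 5
(row=1, col=1): c = -0.4780 + 0.5867i → escape time 6
(row=1, col=2): c = -0.1560 + 0.5867i → escape time 6
(row=1, col=3): c = 0.1660 + 0.5867i → escape time 6
(row=1, col=4): c = 0.4880 + 0.5867i → escape time 5
(row=1, col=5): c = 0.8100 + 0.5867i → escape time 3
(row=2, col=0): c = -0.8000 + 0.2033i → escape time 6
(row=2, col=1): c = -0.4780 + 0.2033i → escape time 6
(row=2, col=2): c = -0.1560 + 0.2033i → escape time 6
(row=2, col=3): c = 0.1660 + 0.2033i → escape time 6
(row=2, col=4): c = 0.4880 + 0.2033i → escape time 5
(row=2, col=5): c = 0.8100 + 0.2033i → escape time 3
(row=3, col=0): c = -0.8000 + -0.1800i → escape time 6
(row=3, col=1): c = -0.4780 + -0.1800i → escape time 6
(row=3, col=2): c = -0.1560 + -0.1800i → escape time 6
(row=3, col=3): c = 0.1660 + -0.1800i → escape time 6
(row=3, col=4): c = 0.4880 + -0.1800i → escape time 5
(row=3, col=5): c = 0.8100 + -0.1800i → escape time 3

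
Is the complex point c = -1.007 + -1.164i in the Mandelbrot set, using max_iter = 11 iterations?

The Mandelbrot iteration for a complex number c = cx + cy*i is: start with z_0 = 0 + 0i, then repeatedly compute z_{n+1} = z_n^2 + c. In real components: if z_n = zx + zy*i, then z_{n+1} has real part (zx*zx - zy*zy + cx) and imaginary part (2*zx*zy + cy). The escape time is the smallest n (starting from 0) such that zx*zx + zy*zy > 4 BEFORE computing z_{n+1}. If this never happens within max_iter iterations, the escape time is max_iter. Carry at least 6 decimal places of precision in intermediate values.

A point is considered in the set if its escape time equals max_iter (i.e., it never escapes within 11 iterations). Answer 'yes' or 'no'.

Answer: no

Derivation:
z_0 = 0 + 0i, c = -1.0070 + -1.1640i
Iter 1: z = -1.0070 + -1.1640i, |z|^2 = 2.3689
Iter 2: z = -1.3478 + 1.1803i, |z|^2 = 3.2098
Iter 3: z = -0.5834 + -4.3457i, |z|^2 = 19.2256
Escaped at iteration 3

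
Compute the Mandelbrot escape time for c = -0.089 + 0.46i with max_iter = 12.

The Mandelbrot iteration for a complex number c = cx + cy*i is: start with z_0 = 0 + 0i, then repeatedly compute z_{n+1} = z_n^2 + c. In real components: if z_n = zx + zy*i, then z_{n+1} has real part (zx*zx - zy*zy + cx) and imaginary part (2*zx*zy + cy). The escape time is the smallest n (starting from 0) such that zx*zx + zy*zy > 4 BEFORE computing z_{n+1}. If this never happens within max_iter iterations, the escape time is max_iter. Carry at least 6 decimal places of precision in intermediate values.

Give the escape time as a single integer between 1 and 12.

Answer: 12

Derivation:
z_0 = 0 + 0i, c = -0.0890 + 0.4600i
Iter 1: z = -0.0890 + 0.4600i, |z|^2 = 0.2195
Iter 2: z = -0.2927 + 0.3781i, |z|^2 = 0.2286
Iter 3: z = -0.1463 + 0.2387i, |z|^2 = 0.0784
Iter 4: z = -0.1246 + 0.3902i, |z|^2 = 0.1677
Iter 5: z = -0.2257 + 0.3628i, |z|^2 = 0.1826
Iter 6: z = -0.1697 + 0.2962i, |z|^2 = 0.1165
Iter 7: z = -0.1480 + 0.3595i, |z|^2 = 0.1511
Iter 8: z = -0.1963 + 0.3536i, |z|^2 = 0.1636
Iter 9: z = -0.1755 + 0.3211i, |z|^2 = 0.1339
Iter 10: z = -0.1613 + 0.3473i, |z|^2 = 0.1466
Iter 11: z = -0.1836 + 0.3479i, |z|^2 = 0.1548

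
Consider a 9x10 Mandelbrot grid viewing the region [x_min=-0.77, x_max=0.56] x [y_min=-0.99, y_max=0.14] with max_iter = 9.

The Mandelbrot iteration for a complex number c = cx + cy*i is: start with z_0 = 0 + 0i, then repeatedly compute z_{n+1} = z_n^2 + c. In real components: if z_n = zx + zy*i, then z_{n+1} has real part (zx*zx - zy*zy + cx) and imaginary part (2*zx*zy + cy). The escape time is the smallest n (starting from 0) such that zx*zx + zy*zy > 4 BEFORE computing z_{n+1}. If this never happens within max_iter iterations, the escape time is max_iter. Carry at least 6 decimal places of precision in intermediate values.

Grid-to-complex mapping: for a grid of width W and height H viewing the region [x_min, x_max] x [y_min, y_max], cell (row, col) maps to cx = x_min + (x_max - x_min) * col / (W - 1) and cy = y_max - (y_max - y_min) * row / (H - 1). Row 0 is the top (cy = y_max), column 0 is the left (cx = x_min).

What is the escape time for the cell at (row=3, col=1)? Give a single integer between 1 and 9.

Answer: 9

Derivation:
z_0 = 0 + 0i, c = -0.6038 + -0.2367i
Iter 1: z = -0.6038 + -0.2367i, |z|^2 = 0.4205
Iter 2: z = -0.2952 + 0.0491i, |z|^2 = 0.0896
Iter 3: z = -0.5190 + -0.2657i, |z|^2 = 0.3399
Iter 4: z = -0.4050 + 0.0391i, |z|^2 = 0.1655
Iter 5: z = -0.4413 + -0.2683i, |z|^2 = 0.2667
Iter 6: z = -0.4810 + 0.0001i, |z|^2 = 0.2314
Iter 7: z = -0.3724 + -0.2368i, |z|^2 = 0.1947
Iter 8: z = -0.5212 + -0.0603i, |z|^2 = 0.2753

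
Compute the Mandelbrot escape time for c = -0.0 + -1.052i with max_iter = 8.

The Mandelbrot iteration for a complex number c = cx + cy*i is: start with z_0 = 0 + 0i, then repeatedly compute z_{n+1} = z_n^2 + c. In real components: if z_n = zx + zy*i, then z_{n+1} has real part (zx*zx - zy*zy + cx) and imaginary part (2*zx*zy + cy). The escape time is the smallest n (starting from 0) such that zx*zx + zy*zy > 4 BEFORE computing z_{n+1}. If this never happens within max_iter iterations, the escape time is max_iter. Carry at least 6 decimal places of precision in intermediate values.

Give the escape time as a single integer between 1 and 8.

Answer: 5

Derivation:
z_0 = 0 + 0i, c = -0.0000 + -1.0520i
Iter 1: z = 0.0000 + -1.0520i, |z|^2 = 1.1067
Iter 2: z = -1.1067 + -1.0520i, |z|^2 = 2.3315
Iter 3: z = 0.1181 + 1.2765i, |z|^2 = 1.6434
Iter 4: z = -1.6155 + -0.7505i, |z|^2 = 3.1732
Iter 5: z = 2.0466 + 1.3729i, |z|^2 = 6.0737
Escaped at iteration 5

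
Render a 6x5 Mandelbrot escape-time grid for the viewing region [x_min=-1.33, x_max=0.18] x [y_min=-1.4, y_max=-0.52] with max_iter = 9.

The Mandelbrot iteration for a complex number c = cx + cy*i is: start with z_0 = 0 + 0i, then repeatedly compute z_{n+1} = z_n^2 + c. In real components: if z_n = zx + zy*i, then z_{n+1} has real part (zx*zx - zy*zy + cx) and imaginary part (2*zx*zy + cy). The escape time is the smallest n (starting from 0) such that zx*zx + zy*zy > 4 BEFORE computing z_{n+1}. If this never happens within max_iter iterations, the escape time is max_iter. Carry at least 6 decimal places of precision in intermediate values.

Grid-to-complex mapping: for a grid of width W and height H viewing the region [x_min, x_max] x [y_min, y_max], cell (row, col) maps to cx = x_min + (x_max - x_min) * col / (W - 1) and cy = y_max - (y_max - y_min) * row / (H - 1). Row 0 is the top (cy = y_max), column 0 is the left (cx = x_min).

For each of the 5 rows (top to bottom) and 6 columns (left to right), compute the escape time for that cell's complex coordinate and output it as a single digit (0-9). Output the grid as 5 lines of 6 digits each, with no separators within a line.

Answer: 356999
334796
334494
233333
222222

Derivation:
(row=0, col=0): c = -1.3300 + -0.5200i → escape time 3
(row=0, col=1): c = -1.0280 + -0.5200i → escape time 5
(row=0, col=2): c = -0.7260 + -0.5200i → escape time 6
(row=0, col=3): c = -0.4240 + -0.5200i → escape time 9
(row=0, col=4): c = -0.1220 + -0.5200i → escape time 9
(row=0, col=5): c = 0.1800 + -0.5200i → escape time 9
(row=1, col=0): c = -1.3300 + -0.7400i → escape time 3
(row=1, col=1): c = -1.0280 + -0.7400i → escape time 3
(row=1, col=2): c = -0.7260 + -0.7400i → escape time 4
(row=1, col=3): c = -0.4240 + -0.7400i → escape time 7
(row=1, col=4): c = -0.1220 + -0.7400i → escape time 9
(row=1, col=5): c = 0.1800 + -0.7400i → escape time 6
(row=2, col=0): c = -1.3300 + -0.9600i → escape time 3
(row=2, col=1): c = -1.0280 + -0.9600i → escape time 3
(row=2, col=2): c = -0.7260 + -0.9600i → escape time 4
(row=2, col=3): c = -0.4240 + -0.9600i → escape time 4
(row=2, col=4): c = -0.1220 + -0.9600i → escape time 9
(row=2, col=5): c = 0.1800 + -0.9600i → escape time 4
(row=3, col=0): c = -1.3300 + -1.1800i → escape time 2
(row=3, col=1): c = -1.0280 + -1.1800i → escape time 3
(row=3, col=2): c = -0.7260 + -1.1800i → escape time 3
(row=3, col=3): c = -0.4240 + -1.1800i → escape time 3
(row=3, col=4): c = -0.1220 + -1.1800i → escape time 3
(row=3, col=5): c = 0.1800 + -1.1800i → escape time 3
(row=4, col=0): c = -1.3300 + -1.4000i → escape time 2
(row=4, col=1): c = -1.0280 + -1.4000i → escape time 2
(row=4, col=2): c = -0.7260 + -1.4000i → escape time 2
(row=4, col=3): c = -0.4240 + -1.4000i → escape time 2
(row=4, col=4): c = -0.1220 + -1.4000i → escape time 2
(row=4, col=5): c = 0.1800 + -1.4000i → escape time 2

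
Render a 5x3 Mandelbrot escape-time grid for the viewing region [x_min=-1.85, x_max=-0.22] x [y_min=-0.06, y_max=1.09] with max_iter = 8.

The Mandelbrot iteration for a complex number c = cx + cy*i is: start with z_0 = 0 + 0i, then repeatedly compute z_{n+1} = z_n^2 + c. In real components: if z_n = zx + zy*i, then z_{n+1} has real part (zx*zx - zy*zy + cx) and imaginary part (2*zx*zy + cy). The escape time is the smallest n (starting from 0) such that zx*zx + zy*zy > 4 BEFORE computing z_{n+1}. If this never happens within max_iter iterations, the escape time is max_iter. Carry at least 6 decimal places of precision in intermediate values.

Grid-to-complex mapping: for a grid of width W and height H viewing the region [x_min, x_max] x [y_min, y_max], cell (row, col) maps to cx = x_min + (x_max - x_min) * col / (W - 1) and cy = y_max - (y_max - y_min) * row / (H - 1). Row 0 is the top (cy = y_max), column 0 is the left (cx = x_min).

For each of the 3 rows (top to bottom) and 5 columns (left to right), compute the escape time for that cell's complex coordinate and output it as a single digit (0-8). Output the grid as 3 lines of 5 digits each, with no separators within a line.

Answer: 12337
33588
68888

Derivation:
(row=0, col=0): c = -1.8500 + 1.0900i → escape time 1
(row=0, col=1): c = -1.4425 + 1.0900i → escape time 2
(row=0, col=2): c = -1.0350 + 1.0900i → escape time 3
(row=0, col=3): c = -0.6275 + 1.0900i → escape time 3
(row=0, col=4): c = -0.2200 + 1.0900i → escape time 7
(row=1, col=0): c = -1.8500 + 0.5150i → escape time 3
(row=1, col=1): c = -1.4425 + 0.5150i → escape time 3
(row=1, col=2): c = -1.0350 + 0.5150i → escape time 5
(row=1, col=3): c = -0.6275 + 0.5150i → escape time 8
(row=1, col=4): c = -0.2200 + 0.5150i → escape time 8
(row=2, col=0): c = -1.8500 + -0.0600i → escape time 6
(row=2, col=1): c = -1.4425 + -0.0600i → escape time 8
(row=2, col=2): c = -1.0350 + -0.0600i → escape time 8
(row=2, col=3): c = -0.6275 + -0.0600i → escape time 8
(row=2, col=4): c = -0.2200 + -0.0600i → escape time 8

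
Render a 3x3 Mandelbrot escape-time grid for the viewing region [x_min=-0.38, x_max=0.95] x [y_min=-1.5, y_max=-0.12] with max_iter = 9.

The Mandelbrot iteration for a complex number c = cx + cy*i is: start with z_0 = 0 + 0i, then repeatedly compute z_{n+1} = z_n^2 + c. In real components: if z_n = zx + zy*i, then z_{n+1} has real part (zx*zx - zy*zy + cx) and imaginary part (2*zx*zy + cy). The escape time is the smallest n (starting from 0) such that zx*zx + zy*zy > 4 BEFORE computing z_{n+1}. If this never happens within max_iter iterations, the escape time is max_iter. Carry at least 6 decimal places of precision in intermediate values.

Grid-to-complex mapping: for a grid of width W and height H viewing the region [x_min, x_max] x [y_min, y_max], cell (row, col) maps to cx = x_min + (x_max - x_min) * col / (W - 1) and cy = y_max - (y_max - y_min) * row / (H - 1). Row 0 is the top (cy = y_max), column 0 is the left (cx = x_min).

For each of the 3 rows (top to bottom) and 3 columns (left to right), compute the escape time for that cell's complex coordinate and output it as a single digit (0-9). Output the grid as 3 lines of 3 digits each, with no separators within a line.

(row=0, col=0): c = -0.3800 + -0.1200i → escape time 9
(row=0, col=1): c = 0.2850 + -0.1200i → escape time 9
(row=0, col=2): c = 0.9500 + -0.1200i → escape time 3
(row=1, col=0): c = -0.3800 + -0.8100i → escape time 6
(row=1, col=1): c = 0.2850 + -0.8100i → escape time 5
(row=1, col=2): c = 0.9500 + -0.8100i → escape time 2
(row=2, col=0): c = -0.3800 + -1.5000i → escape time 2
(row=2, col=1): c = 0.2850 + -1.5000i → escape time 2
(row=2, col=2): c = 0.9500 + -1.5000i → escape time 2

Answer: 993
652
222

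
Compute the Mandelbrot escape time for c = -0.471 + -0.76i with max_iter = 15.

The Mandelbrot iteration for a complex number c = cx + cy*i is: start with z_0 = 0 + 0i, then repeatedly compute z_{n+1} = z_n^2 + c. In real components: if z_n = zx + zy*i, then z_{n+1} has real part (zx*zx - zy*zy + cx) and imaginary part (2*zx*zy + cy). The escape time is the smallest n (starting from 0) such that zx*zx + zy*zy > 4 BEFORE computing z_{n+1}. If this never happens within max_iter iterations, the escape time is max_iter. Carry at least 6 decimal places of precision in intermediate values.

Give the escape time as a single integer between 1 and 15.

z_0 = 0 + 0i, c = -0.4710 + -0.7600i
Iter 1: z = -0.4710 + -0.7600i, |z|^2 = 0.7994
Iter 2: z = -0.8268 + -0.0441i, |z|^2 = 0.6855
Iter 3: z = 0.2106 + -0.6871i, |z|^2 = 0.5165
Iter 4: z = -0.8988 + -1.0494i, |z|^2 = 1.9090
Iter 5: z = -0.7644 + 1.1263i, |z|^2 = 1.8530
Iter 6: z = -1.1553 + -2.4820i, |z|^2 = 7.4951
Escaped at iteration 6

Answer: 6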